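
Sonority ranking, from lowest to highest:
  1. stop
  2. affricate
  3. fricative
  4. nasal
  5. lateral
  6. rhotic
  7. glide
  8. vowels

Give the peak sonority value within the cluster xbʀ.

6

/x/ — fricative, sonority 3.
/b/ — stop, sonority 1.
/ʀ/ — rhotic, sonority 6.
The maximum is 6.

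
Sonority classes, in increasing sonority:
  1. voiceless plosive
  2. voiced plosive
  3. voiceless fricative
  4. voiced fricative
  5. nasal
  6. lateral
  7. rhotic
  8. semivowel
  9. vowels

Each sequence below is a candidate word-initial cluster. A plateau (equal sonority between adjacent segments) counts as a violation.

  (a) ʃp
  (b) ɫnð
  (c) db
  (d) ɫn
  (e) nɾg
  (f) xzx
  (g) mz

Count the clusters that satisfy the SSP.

(a) 3-1 → violates
(b) 6-5-4 → violates
(c) 2-2 → violates
(d) 6-5 → violates
(e) 5-7-2 → violates
(f) 3-4-3 → violates
(g) 5-4 → violates

0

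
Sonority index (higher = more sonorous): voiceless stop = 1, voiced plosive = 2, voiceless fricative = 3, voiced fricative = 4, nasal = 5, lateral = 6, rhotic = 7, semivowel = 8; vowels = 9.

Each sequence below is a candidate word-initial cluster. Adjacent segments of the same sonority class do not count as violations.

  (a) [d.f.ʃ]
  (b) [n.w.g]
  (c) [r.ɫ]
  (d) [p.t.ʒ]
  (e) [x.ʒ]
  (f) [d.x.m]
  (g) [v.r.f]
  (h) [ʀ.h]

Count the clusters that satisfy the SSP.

(a) 2-3-3 → obeys
(b) 5-8-2 → violates
(c) 7-6 → violates
(d) 1-1-4 → obeys
(e) 3-4 → obeys
(f) 2-3-5 → obeys
(g) 4-7-3 → violates
(h) 7-3 → violates

4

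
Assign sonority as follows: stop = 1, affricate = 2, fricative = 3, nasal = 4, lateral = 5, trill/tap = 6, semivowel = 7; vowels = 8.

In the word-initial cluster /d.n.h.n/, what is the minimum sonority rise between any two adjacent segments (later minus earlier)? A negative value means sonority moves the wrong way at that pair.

/d/: stop = 1.
/n/: nasal = 4.
/h/: fricative = 3.
/n/: nasal = 4.
/d/→/n/: change +3.
/n/→/h/: change -1.
/h/→/n/: change +1.
Minimum = -1.

-1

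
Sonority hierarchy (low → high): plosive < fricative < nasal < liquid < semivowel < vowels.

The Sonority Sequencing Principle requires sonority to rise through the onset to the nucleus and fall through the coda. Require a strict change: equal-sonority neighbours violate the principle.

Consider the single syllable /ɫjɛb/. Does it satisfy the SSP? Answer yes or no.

Onset: /ɫ/ is a liquid (sonority 4), /j/ is a semivowel (sonority 5); then the nucleus /ɛ/ (sonority 6).
Onset profile 4-5-6 — rises to the nucleus.
Coda: /b/ is a plosive (sonority 1).
Coda profile 6-1 — falls from the nucleus.

yes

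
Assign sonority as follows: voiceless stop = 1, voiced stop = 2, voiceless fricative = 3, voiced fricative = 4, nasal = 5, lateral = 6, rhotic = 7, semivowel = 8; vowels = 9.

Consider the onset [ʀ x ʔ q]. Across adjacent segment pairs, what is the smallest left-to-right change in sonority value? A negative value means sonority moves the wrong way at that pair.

/ʀ/: rhotic = 7.
/x/: voiceless fricative = 3.
/ʔ/: voiceless stop = 1.
/q/: voiceless stop = 1.
/ʀ/→/x/: change -4.
/x/→/ʔ/: change -2.
/ʔ/→/q/: change +0.
Minimum = -4.

-4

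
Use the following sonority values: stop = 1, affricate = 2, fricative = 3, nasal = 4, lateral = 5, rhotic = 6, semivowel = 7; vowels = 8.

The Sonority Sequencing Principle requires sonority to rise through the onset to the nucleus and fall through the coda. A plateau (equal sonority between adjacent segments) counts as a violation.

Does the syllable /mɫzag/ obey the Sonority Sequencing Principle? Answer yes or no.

Onset: /m/ is a nasal (sonority 4), /ɫ/ is a lateral (sonority 5), /z/ is a fricative (sonority 3); then the nucleus /a/ (sonority 8).
Onset profile 4-5-3-8 — does not strictly rise throughout.
Coda: /g/ is a stop (sonority 1).
Coda profile 8-1 — falls from the nucleus.

no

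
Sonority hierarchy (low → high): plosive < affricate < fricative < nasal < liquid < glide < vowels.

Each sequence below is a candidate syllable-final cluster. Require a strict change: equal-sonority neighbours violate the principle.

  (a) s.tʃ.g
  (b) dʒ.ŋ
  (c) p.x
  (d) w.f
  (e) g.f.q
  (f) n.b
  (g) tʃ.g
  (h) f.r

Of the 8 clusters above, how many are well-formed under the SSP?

(a) 3-2-1 → obeys
(b) 2-4 → violates
(c) 1-3 → violates
(d) 6-3 → obeys
(e) 1-3-1 → violates
(f) 4-1 → obeys
(g) 2-1 → obeys
(h) 3-5 → violates

4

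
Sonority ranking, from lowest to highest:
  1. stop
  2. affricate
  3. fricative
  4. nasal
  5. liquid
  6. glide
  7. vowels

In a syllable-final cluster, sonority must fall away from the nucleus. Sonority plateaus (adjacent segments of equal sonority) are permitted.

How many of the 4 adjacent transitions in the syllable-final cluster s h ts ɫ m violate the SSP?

/s/: fricative = 3.
/h/: fricative = 3.
/ts/: affricate = 2.
/ɫ/: liquid = 5.
/m/: nasal = 4.
/s/→/h/: 3→3 (plateau, allowed) — ok.
/h/→/ts/: 3→2 (falls) — ok.
/ts/→/ɫ/: 2→5 (does not fall) — violation.
/ɫ/→/m/: 5→4 (falls) — ok.

1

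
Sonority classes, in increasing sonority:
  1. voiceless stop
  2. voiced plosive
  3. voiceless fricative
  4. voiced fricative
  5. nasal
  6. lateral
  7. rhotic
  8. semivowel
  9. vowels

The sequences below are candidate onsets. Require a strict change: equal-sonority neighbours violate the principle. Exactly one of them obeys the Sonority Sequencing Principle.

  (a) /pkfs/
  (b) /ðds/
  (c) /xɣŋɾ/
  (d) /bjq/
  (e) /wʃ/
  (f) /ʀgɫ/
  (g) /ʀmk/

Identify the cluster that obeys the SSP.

c

(a) sonority 1-1-3-3: ill-formed.
(b) sonority 4-2-3: ill-formed.
(c) sonority 3-4-5-7: well-formed.
(d) sonority 2-8-1: ill-formed.
(e) sonority 8-3: ill-formed.
(f) sonority 7-2-6: ill-formed.
(g) sonority 7-5-1: ill-formed.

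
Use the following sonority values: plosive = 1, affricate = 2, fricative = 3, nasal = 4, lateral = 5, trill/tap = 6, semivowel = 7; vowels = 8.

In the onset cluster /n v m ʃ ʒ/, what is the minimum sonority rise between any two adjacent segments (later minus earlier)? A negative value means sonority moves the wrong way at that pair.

-1

/n/ — nasal, sonority 4.
/v/ — fricative, sonority 3.
/m/ — nasal, sonority 4.
/ʃ/ — fricative, sonority 3.
/ʒ/ — fricative, sonority 3.
/n/→/v/: change -1.
/v/→/m/: change +1.
/m/→/ʃ/: change -1.
/ʃ/→/ʒ/: change +0.
Minimum = -1.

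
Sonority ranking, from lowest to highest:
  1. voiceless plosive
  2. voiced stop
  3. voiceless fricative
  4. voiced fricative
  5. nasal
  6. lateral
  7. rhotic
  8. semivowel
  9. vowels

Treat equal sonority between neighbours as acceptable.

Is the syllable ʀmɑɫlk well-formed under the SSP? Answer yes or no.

Onset: /ʀ/ is a rhotic (sonority 7), /m/ is a nasal (sonority 5); then the nucleus /ɑ/ (sonority 9).
Onset profile 7-5-9 — does not rise throughout.
Coda: /ɫ/ is a lateral (sonority 6), /l/ is a lateral (sonority 6), /k/ is a voiceless plosive (sonority 1).
Coda profile 9-6-6-1 — falls from the nucleus.

no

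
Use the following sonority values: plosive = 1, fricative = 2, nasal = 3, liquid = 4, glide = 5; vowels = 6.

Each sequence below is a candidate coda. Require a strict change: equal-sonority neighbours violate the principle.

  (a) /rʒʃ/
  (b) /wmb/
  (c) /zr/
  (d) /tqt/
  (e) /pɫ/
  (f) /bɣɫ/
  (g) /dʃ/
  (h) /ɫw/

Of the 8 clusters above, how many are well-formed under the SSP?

1

(a) /rʒʃ/: profile 4-2-2 — violates.
(b) /wmb/: profile 5-3-1 — obeys.
(c) /zr/: profile 2-4 — violates.
(d) /tqt/: profile 1-1-1 — violates.
(e) /pɫ/: profile 1-4 — violates.
(f) /bɣɫ/: profile 1-2-4 — violates.
(g) /dʃ/: profile 1-2 — violates.
(h) /ɫw/: profile 4-5 — violates.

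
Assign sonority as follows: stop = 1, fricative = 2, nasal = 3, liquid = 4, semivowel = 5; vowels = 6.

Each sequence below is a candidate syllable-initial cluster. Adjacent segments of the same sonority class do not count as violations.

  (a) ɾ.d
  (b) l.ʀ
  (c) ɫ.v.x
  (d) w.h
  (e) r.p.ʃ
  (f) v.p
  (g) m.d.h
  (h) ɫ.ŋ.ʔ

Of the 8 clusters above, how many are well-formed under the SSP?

1

(a) sonority 4-1: ill-formed.
(b) sonority 4-4: well-formed.
(c) sonority 4-2-2: ill-formed.
(d) sonority 5-2: ill-formed.
(e) sonority 4-1-2: ill-formed.
(f) sonority 2-1: ill-formed.
(g) sonority 3-1-2: ill-formed.
(h) sonority 4-3-1: ill-formed.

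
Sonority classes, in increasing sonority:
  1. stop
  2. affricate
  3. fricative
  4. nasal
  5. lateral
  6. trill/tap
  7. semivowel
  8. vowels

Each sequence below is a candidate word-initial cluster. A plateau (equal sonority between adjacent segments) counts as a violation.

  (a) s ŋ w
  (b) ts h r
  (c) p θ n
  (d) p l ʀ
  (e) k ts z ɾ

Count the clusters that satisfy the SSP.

(a) s ŋ w: profile 3-4-7 — obeys.
(b) ts h r: profile 2-3-6 — obeys.
(c) p θ n: profile 1-3-4 — obeys.
(d) p l ʀ: profile 1-5-6 — obeys.
(e) k ts z ɾ: profile 1-2-3-6 — obeys.

5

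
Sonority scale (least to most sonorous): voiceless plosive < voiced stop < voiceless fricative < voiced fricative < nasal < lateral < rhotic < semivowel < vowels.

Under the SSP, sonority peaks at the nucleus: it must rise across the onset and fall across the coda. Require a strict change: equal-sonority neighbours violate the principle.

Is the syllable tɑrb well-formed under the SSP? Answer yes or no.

yes

Onset: /t/ is a voiceless plosive (sonority 1); then the nucleus /ɑ/ (sonority 9).
Onset profile 1-9 — rises to the nucleus.
Coda: /r/ is a rhotic (sonority 7), /b/ is a voiced stop (sonority 2).
Coda profile 9-7-2 — falls from the nucleus.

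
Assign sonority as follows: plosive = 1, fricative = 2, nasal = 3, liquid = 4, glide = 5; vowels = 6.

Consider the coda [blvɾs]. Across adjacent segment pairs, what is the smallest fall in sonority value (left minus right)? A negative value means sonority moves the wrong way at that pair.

-3

/b/ — plosive, sonority 1.
/l/ — liquid, sonority 4.
/v/ — fricative, sonority 2.
/ɾ/ — liquid, sonority 4.
/s/ — fricative, sonority 2.
/b/→/l/: change -3.
/l/→/v/: change +2.
/v/→/ɾ/: change -2.
/ɾ/→/s/: change +2.
Minimum = -3.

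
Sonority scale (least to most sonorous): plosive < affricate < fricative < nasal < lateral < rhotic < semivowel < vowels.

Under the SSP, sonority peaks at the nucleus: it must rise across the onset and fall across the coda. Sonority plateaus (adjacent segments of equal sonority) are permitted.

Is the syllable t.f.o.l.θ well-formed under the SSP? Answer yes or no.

Onset: /t/ is a plosive (sonority 1), /f/ is a fricative (sonority 3); then the nucleus /o/ (sonority 8).
Onset profile 1-3-8 — rises to the nucleus.
Coda: /l/ is a lateral (sonority 5), /θ/ is a fricative (sonority 3).
Coda profile 8-5-3 — falls from the nucleus.

yes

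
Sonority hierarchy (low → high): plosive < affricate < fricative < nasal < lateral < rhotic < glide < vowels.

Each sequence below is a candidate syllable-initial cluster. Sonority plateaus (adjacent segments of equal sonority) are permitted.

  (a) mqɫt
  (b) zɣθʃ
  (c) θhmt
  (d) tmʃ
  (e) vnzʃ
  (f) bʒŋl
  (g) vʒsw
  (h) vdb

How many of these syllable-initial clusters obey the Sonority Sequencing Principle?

3

(a) 4-1-5-1 → violates
(b) 3-3-3-3 → obeys
(c) 3-3-4-1 → violates
(d) 1-4-3 → violates
(e) 3-4-3-3 → violates
(f) 1-3-4-5 → obeys
(g) 3-3-3-7 → obeys
(h) 3-1-1 → violates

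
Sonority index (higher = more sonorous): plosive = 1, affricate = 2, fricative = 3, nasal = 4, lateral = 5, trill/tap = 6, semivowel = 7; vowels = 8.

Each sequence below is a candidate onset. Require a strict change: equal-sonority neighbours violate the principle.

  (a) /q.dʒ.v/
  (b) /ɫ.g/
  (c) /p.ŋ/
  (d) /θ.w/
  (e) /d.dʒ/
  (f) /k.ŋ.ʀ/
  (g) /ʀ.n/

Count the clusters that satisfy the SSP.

(a) 1-2-3 → obeys
(b) 5-1 → violates
(c) 1-4 → obeys
(d) 3-7 → obeys
(e) 1-2 → obeys
(f) 1-4-6 → obeys
(g) 6-4 → violates

5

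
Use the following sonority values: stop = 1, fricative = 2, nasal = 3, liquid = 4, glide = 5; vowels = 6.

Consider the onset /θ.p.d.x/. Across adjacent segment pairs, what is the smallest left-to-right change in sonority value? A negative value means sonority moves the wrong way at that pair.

/θ/: fricative = 2.
/p/: stop = 1.
/d/: stop = 1.
/x/: fricative = 2.
/θ/→/p/: change -1.
/p/→/d/: change +0.
/d/→/x/: change +1.
Minimum = -1.

-1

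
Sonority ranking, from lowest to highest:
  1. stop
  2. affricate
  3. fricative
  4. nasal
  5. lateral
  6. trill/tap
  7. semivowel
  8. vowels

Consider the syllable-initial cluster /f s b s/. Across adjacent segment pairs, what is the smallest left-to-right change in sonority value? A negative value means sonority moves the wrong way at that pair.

-2

/f/: fricative = 3.
/s/: fricative = 3.
/b/: stop = 1.
/s/: fricative = 3.
/f/→/s/: change +0.
/s/→/b/: change -2.
/b/→/s/: change +2.
Minimum = -2.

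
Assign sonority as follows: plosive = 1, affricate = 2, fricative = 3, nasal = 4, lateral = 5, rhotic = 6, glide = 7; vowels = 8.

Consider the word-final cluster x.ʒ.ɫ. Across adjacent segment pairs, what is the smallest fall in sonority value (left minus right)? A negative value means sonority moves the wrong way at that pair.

/x/: fricative = 3.
/ʒ/: fricative = 3.
/ɫ/: lateral = 5.
/x/→/ʒ/: change +0.
/ʒ/→/ɫ/: change -2.
Minimum = -2.

-2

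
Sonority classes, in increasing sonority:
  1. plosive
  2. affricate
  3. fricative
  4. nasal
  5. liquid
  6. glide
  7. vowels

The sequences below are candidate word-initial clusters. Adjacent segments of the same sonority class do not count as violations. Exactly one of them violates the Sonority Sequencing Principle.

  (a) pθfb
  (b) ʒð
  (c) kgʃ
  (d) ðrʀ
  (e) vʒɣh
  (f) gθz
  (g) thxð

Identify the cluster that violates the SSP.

(a) pθfb: profile 1-3-3-1 — violates.
(b) ʒð: profile 3-3 — obeys.
(c) kgʃ: profile 1-1-3 — obeys.
(d) ðrʀ: profile 3-5-5 — obeys.
(e) vʒɣh: profile 3-3-3-3 — obeys.
(f) gθz: profile 1-3-3 — obeys.
(g) thxð: profile 1-3-3-3 — obeys.

a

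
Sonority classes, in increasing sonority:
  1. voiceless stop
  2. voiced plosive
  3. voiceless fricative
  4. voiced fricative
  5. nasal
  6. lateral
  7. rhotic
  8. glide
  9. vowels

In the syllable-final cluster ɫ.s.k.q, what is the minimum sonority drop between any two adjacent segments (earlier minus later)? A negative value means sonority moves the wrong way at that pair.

0

/ɫ/ — lateral, sonority 6.
/s/ — voiceless fricative, sonority 3.
/k/ — voiceless stop, sonority 1.
/q/ — voiceless stop, sonority 1.
/ɫ/→/s/: change +3.
/s/→/k/: change +2.
/k/→/q/: change +0.
Minimum = 0.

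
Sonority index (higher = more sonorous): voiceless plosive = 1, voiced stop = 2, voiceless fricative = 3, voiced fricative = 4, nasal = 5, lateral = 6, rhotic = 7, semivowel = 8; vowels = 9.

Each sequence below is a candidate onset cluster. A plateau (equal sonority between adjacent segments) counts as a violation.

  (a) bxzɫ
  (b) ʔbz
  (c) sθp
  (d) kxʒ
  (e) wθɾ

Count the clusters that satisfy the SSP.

3

(a) sonority 2-3-4-6: well-formed.
(b) sonority 1-2-4: well-formed.
(c) sonority 3-3-1: ill-formed.
(d) sonority 1-3-4: well-formed.
(e) sonority 8-3-7: ill-formed.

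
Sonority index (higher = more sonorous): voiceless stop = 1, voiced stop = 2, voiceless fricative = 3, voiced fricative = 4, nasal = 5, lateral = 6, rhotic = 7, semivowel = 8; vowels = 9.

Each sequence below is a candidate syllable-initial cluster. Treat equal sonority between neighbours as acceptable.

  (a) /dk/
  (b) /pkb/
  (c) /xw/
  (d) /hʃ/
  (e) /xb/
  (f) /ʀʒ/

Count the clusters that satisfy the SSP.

3

(a) sonority 2-1: ill-formed.
(b) sonority 1-1-2: well-formed.
(c) sonority 3-8: well-formed.
(d) sonority 3-3: well-formed.
(e) sonority 3-2: ill-formed.
(f) sonority 7-4: ill-formed.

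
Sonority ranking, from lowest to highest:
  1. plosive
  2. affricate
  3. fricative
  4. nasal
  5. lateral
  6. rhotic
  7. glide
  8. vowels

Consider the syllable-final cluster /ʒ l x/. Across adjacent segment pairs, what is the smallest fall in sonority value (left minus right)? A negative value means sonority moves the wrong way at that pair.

/ʒ/ is a fricative (sonority 3).
/l/ is a lateral (sonority 5).
/x/ is a fricative (sonority 3).
/ʒ/→/l/: change -2.
/l/→/x/: change +2.
Minimum = -2.

-2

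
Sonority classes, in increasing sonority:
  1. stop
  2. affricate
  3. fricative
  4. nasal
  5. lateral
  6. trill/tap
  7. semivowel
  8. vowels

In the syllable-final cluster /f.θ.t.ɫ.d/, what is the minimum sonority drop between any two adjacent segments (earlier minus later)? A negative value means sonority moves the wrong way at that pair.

/f/ is a fricative (sonority 3).
/θ/ is a fricative (sonority 3).
/t/ is a stop (sonority 1).
/ɫ/ is a lateral (sonority 5).
/d/ is a stop (sonority 1).
/f/→/θ/: change +0.
/θ/→/t/: change +2.
/t/→/ɫ/: change -4.
/ɫ/→/d/: change +4.
Minimum = -4.

-4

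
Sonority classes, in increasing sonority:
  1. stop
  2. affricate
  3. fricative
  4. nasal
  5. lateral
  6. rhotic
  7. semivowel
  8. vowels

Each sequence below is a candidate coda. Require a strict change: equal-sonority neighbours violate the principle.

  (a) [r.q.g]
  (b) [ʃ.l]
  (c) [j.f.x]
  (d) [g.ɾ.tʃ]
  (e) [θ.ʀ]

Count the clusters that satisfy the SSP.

(a) sonority 6-1-1: ill-formed.
(b) sonority 3-5: ill-formed.
(c) sonority 7-3-3: ill-formed.
(d) sonority 1-6-2: ill-formed.
(e) sonority 3-6: ill-formed.

0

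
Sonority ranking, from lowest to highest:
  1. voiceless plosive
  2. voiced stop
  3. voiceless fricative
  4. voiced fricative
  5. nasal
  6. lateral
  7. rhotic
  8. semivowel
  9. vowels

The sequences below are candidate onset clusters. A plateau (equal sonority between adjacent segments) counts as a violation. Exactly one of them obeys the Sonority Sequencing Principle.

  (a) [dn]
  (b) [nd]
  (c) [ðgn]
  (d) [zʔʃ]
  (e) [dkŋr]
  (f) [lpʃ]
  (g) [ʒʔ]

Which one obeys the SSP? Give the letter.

a

(a) [dn]: profile 2-5 — obeys.
(b) [nd]: profile 5-2 — violates.
(c) [ðgn]: profile 4-2-5 — violates.
(d) [zʔʃ]: profile 4-1-3 — violates.
(e) [dkŋr]: profile 2-1-5-7 — violates.
(f) [lpʃ]: profile 6-1-3 — violates.
(g) [ʒʔ]: profile 4-1 — violates.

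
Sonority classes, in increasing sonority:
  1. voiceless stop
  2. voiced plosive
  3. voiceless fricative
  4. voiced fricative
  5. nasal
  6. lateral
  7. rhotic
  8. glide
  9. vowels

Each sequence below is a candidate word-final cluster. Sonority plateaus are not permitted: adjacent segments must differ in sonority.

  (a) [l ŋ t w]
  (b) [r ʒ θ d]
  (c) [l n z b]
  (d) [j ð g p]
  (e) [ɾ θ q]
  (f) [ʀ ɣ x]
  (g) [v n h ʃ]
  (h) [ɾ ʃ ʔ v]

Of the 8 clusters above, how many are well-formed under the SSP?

(a) sonority 6-5-1-8: ill-formed.
(b) sonority 7-4-3-2: well-formed.
(c) sonority 6-5-4-2: well-formed.
(d) sonority 8-4-2-1: well-formed.
(e) sonority 7-3-1: well-formed.
(f) sonority 7-4-3: well-formed.
(g) sonority 4-5-3-3: ill-formed.
(h) sonority 7-3-1-4: ill-formed.

5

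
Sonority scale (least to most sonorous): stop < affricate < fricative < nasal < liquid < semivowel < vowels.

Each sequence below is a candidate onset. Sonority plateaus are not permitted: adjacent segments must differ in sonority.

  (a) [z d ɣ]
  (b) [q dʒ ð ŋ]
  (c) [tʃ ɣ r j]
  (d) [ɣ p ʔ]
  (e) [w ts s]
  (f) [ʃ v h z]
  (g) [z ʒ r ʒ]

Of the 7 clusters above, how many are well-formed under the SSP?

(a) 3-1-3 → violates
(b) 1-2-3-4 → obeys
(c) 2-3-5-6 → obeys
(d) 3-1-1 → violates
(e) 6-2-3 → violates
(f) 3-3-3-3 → violates
(g) 3-3-5-3 → violates

2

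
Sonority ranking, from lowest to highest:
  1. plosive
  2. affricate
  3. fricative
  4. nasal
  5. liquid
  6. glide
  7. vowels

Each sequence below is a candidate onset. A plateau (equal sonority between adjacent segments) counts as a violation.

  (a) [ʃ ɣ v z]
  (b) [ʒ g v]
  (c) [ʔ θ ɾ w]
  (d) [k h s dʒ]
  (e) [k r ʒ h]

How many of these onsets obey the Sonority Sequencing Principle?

(a) sonority 3-3-3-3: ill-formed.
(b) sonority 3-1-3: ill-formed.
(c) sonority 1-3-5-6: well-formed.
(d) sonority 1-3-3-2: ill-formed.
(e) sonority 1-5-3-3: ill-formed.

1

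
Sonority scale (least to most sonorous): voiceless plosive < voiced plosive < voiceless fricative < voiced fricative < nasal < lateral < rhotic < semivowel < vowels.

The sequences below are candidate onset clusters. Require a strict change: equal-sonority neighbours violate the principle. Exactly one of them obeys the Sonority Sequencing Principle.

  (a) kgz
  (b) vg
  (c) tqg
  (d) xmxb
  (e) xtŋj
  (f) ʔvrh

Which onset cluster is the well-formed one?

a

(a) sonority 1-2-4: well-formed.
(b) sonority 4-2: ill-formed.
(c) sonority 1-1-2: ill-formed.
(d) sonority 3-5-3-2: ill-formed.
(e) sonority 3-1-5-8: ill-formed.
(f) sonority 1-4-7-3: ill-formed.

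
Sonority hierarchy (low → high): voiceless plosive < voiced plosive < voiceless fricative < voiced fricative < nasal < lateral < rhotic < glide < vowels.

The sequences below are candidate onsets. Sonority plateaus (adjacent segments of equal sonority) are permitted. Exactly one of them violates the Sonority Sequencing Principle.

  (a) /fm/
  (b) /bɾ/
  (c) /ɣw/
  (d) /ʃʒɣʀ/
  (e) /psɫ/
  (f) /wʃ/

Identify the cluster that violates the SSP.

f

(a) 3-5 → obeys
(b) 2-7 → obeys
(c) 4-8 → obeys
(d) 3-4-4-7 → obeys
(e) 1-3-6 → obeys
(f) 8-3 → violates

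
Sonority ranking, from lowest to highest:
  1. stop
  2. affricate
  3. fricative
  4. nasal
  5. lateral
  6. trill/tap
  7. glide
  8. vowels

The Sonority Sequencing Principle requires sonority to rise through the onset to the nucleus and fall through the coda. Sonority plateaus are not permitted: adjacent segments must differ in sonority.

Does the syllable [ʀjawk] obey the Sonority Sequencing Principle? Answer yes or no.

Onset: /ʀ/ is a trill/tap (sonority 6), /j/ is a glide (sonority 7); then the nucleus /a/ (sonority 8).
Onset profile 6-7-8 — rises to the nucleus.
Coda: /w/ is a glide (sonority 7), /k/ is a stop (sonority 1).
Coda profile 8-7-1 — falls from the nucleus.

yes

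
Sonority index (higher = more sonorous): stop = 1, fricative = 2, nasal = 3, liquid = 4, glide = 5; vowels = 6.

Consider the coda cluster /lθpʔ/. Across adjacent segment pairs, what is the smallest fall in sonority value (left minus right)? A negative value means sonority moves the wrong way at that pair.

0

/l/ is a liquid (sonority 4).
/θ/ is a fricative (sonority 2).
/p/ is a stop (sonority 1).
/ʔ/ is a stop (sonority 1).
/l/→/θ/: change +2.
/θ/→/p/: change +1.
/p/→/ʔ/: change +0.
Minimum = 0.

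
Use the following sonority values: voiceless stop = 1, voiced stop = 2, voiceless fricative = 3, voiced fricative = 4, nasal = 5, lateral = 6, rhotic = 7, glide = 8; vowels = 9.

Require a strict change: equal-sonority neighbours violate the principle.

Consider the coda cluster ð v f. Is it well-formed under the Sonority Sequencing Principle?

/ð/ — voiced fricative, sonority 4.
/v/ — voiced fricative, sonority 4.
/f/ — voiceless fricative, sonority 3.
The profile is 4-4-3. Between /ð/ (4) and /v/ (4) sonority does not fall, so the cluster violates the SSP.

no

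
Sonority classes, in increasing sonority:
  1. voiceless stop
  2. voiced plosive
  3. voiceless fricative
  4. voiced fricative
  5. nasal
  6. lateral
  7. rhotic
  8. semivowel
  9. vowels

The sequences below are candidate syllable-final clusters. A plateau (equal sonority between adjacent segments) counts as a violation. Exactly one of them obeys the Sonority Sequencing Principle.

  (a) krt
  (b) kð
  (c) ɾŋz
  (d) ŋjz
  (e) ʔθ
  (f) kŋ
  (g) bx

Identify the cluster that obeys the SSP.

c

(a) 1-7-1 → violates
(b) 1-4 → violates
(c) 7-5-4 → obeys
(d) 5-8-4 → violates
(e) 1-3 → violates
(f) 1-5 → violates
(g) 2-3 → violates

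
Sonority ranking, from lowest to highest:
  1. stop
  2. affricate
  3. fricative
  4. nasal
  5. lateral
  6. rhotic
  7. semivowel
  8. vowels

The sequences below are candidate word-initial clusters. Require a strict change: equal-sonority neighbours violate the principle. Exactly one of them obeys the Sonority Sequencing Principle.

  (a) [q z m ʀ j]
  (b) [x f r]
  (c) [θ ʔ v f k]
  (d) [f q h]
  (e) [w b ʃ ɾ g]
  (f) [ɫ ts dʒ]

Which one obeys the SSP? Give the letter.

(a) sonority 1-3-4-6-7: well-formed.
(b) sonority 3-3-6: ill-formed.
(c) sonority 3-1-3-3-1: ill-formed.
(d) sonority 3-1-3: ill-formed.
(e) sonority 7-1-3-6-1: ill-formed.
(f) sonority 5-2-2: ill-formed.

a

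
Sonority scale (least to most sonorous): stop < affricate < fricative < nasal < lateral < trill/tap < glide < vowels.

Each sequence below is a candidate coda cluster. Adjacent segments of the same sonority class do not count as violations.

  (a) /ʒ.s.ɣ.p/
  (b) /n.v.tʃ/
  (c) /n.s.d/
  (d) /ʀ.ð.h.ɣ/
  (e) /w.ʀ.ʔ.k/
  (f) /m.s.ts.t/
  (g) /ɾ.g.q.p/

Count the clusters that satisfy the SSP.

(a) 3-3-3-1 → obeys
(b) 4-3-2 → obeys
(c) 4-3-1 → obeys
(d) 6-3-3-3 → obeys
(e) 7-6-1-1 → obeys
(f) 4-3-2-1 → obeys
(g) 6-1-1-1 → obeys

7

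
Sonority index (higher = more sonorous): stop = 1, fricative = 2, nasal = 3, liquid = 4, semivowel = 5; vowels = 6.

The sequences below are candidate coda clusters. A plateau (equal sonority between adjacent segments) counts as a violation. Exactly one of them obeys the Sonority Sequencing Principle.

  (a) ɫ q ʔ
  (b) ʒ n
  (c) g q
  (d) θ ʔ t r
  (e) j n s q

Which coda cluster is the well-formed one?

e

(a) 4-1-1 → violates
(b) 2-3 → violates
(c) 1-1 → violates
(d) 2-1-1-4 → violates
(e) 5-3-2-1 → obeys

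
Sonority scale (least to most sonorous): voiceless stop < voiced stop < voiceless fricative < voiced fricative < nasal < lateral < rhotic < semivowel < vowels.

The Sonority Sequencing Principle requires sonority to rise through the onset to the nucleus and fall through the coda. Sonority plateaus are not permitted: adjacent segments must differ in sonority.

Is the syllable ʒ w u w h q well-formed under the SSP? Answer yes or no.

yes

Onset: /ʒ/ is a voiced fricative (sonority 4), /w/ is a semivowel (sonority 8); then the nucleus /u/ (sonority 9).
Onset profile 4-8-9 — rises to the nucleus.
Coda: /w/ is a semivowel (sonority 8), /h/ is a voiceless fricative (sonority 3), /q/ is a voiceless stop (sonority 1).
Coda profile 9-8-3-1 — falls from the nucleus.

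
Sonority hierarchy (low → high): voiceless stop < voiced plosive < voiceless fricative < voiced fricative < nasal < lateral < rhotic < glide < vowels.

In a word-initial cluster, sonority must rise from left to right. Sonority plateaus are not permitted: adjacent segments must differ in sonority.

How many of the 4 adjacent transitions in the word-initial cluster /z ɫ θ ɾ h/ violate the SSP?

2

/z/ — voiced fricative, sonority 4.
/ɫ/ — lateral, sonority 6.
/θ/ — voiceless fricative, sonority 3.
/ɾ/ — rhotic, sonority 7.
/h/ — voiceless fricative, sonority 3.
/z/→/ɫ/: 4→6 (rises) — ok.
/ɫ/→/θ/: 6→3 (does not rise) — violation.
/θ/→/ɾ/: 3→7 (rises) — ok.
/ɾ/→/h/: 7→3 (does not rise) — violation.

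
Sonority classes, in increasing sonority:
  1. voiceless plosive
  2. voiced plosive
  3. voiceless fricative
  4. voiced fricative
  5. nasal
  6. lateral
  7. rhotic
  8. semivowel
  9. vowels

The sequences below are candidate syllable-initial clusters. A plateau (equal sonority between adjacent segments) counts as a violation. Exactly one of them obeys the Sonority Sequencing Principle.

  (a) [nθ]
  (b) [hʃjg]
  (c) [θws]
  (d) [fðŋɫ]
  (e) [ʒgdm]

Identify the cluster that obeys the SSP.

(a) [nθ]: profile 5-3 — violates.
(b) [hʃjg]: profile 3-3-8-2 — violates.
(c) [θws]: profile 3-8-3 — violates.
(d) [fðŋɫ]: profile 3-4-5-6 — obeys.
(e) [ʒgdm]: profile 4-2-2-5 — violates.

d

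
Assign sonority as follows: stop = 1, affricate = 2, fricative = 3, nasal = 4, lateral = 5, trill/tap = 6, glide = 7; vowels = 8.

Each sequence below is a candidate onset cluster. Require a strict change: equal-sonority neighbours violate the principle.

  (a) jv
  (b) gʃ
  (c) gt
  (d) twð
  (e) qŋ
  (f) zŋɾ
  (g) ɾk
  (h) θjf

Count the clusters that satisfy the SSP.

(a) 7-3 → violates
(b) 1-3 → obeys
(c) 1-1 → violates
(d) 1-7-3 → violates
(e) 1-4 → obeys
(f) 3-4-6 → obeys
(g) 6-1 → violates
(h) 3-7-3 → violates

3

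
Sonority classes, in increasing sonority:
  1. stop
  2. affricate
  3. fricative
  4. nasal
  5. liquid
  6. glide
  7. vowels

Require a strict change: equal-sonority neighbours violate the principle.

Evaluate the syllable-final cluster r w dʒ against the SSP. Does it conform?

no

/r/: liquid = 5.
/w/: glide = 6.
/dʒ/: affricate = 2.
The profile is 5-6-2. Between /r/ (5) and /w/ (6) sonority does not fall, so the cluster violates the SSP.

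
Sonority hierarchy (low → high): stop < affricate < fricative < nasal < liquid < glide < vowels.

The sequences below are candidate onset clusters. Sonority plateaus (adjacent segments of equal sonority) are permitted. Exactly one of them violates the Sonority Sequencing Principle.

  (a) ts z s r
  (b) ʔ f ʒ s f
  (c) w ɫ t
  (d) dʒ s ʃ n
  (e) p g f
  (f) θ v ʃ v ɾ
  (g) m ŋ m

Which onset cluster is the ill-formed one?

(a) ts z s r: profile 2-3-3-5 — obeys.
(b) ʔ f ʒ s f: profile 1-3-3-3-3 — obeys.
(c) w ɫ t: profile 6-5-1 — violates.
(d) dʒ s ʃ n: profile 2-3-3-4 — obeys.
(e) p g f: profile 1-1-3 — obeys.
(f) θ v ʃ v ɾ: profile 3-3-3-3-5 — obeys.
(g) m ŋ m: profile 4-4-4 — obeys.

c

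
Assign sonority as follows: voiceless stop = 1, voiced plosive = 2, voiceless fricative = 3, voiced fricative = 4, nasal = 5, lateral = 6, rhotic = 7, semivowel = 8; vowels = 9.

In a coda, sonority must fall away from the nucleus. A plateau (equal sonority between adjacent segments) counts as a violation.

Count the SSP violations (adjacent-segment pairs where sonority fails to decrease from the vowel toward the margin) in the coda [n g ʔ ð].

/n/ is a nasal (sonority 5).
/g/ is a voiced plosive (sonority 2).
/ʔ/ is a voiceless stop (sonority 1).
/ð/ is a voiced fricative (sonority 4).
/n/→/g/: 5→2 (falls) — ok.
/g/→/ʔ/: 2→1 (falls) — ok.
/ʔ/→/ð/: 1→4 (does not fall) — violation.

1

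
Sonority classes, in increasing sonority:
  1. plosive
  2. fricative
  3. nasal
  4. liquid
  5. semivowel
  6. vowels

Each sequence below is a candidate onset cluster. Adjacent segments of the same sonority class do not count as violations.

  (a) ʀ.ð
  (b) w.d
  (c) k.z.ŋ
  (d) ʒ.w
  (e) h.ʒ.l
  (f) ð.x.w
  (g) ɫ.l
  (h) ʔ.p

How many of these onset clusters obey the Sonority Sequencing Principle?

6

(a) ʀ.ð: profile 4-2 — violates.
(b) w.d: profile 5-1 — violates.
(c) k.z.ŋ: profile 1-2-3 — obeys.
(d) ʒ.w: profile 2-5 — obeys.
(e) h.ʒ.l: profile 2-2-4 — obeys.
(f) ð.x.w: profile 2-2-5 — obeys.
(g) ɫ.l: profile 4-4 — obeys.
(h) ʔ.p: profile 1-1 — obeys.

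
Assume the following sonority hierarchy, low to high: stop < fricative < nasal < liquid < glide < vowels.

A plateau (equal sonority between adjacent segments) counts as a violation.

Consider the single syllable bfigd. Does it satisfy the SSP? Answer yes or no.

Onset: /b/ is a stop (sonority 1), /f/ is a fricative (sonority 2); then the nucleus /i/ (sonority 6).
Onset profile 1-2-6 — rises to the nucleus.
Coda: /g/ is a stop (sonority 1), /d/ is a stop (sonority 1).
Coda profile 6-1-1 — does not strictly fall throughout.

no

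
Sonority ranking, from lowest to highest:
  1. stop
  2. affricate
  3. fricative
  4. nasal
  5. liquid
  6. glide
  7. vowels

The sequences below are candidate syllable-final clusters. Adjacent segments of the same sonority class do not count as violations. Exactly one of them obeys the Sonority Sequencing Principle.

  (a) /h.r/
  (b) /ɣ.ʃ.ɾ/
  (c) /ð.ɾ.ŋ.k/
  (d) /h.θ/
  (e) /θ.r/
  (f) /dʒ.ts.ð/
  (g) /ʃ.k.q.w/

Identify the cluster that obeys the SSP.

(a) 3-5 → violates
(b) 3-3-5 → violates
(c) 3-5-4-1 → violates
(d) 3-3 → obeys
(e) 3-5 → violates
(f) 2-2-3 → violates
(g) 3-1-1-6 → violates

d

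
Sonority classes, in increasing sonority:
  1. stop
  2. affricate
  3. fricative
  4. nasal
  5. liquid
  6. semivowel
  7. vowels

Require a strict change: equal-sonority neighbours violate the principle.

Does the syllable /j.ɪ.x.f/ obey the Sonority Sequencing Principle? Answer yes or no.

no

Onset: /j/ is a semivowel (sonority 6); then the nucleus /ɪ/ (sonority 7).
Onset profile 6-7 — rises to the nucleus.
Coda: /x/ is a fricative (sonority 3), /f/ is a fricative (sonority 3).
Coda profile 7-3-3 — does not strictly fall throughout.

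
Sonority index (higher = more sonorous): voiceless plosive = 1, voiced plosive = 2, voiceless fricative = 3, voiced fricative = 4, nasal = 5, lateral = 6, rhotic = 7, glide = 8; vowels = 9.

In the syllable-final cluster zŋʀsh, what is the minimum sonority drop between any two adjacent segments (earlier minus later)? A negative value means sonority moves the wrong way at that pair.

-2

/z/ — voiced fricative, sonority 4.
/ŋ/ — nasal, sonority 5.
/ʀ/ — rhotic, sonority 7.
/s/ — voiceless fricative, sonority 3.
/h/ — voiceless fricative, sonority 3.
/z/→/ŋ/: change -1.
/ŋ/→/ʀ/: change -2.
/ʀ/→/s/: change +4.
/s/→/h/: change +0.
Minimum = -2.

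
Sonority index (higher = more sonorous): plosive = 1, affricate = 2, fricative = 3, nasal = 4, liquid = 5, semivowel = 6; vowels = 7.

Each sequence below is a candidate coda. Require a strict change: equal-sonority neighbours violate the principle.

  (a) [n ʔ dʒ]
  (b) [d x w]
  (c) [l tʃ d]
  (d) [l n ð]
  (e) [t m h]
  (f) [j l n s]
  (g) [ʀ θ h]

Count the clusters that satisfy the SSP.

3

(a) 4-1-2 → violates
(b) 1-3-6 → violates
(c) 5-2-1 → obeys
(d) 5-4-3 → obeys
(e) 1-4-3 → violates
(f) 6-5-4-3 → obeys
(g) 5-3-3 → violates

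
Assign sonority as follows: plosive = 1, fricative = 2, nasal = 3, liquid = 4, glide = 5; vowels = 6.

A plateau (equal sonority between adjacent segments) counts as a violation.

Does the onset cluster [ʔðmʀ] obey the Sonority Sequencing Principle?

yes

/ʔ/ is a plosive (sonority 1).
/ð/ is a fricative (sonority 2).
/m/ is a nasal (sonority 3).
/ʀ/ is a liquid (sonority 4).
The profile 1-2-3-4 strictly rises, so the onset cluster satisfies the SSP.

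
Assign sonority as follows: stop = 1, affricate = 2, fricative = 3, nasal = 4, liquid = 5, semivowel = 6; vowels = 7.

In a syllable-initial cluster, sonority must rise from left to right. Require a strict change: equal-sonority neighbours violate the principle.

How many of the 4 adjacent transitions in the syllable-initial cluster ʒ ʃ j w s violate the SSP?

3

/ʒ/ is a fricative (sonority 3).
/ʃ/ is a fricative (sonority 3).
/j/ is a semivowel (sonority 6).
/w/ is a semivowel (sonority 6).
/s/ is a fricative (sonority 3).
/ʒ/→/ʃ/: 3→3 (plateau) — violation.
/ʃ/→/j/: 3→6 (rises) — ok.
/j/→/w/: 6→6 (plateau) — violation.
/w/→/s/: 6→3 (does not rise) — violation.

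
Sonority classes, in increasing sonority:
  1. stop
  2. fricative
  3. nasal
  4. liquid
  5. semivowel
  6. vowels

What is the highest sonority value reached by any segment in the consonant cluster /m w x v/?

/m/ is a nasal (sonority 3).
/w/ is a semivowel (sonority 5).
/x/ is a fricative (sonority 2).
/v/ is a fricative (sonority 2).
The maximum is 5.

5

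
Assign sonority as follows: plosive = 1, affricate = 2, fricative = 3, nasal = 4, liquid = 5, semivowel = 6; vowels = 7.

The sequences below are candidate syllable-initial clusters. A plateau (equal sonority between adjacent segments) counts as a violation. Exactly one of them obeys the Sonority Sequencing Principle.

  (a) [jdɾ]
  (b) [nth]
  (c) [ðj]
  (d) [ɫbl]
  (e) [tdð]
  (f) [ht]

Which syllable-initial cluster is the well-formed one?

c

(a) 6-1-5 → violates
(b) 4-1-3 → violates
(c) 3-6 → obeys
(d) 5-1-5 → violates
(e) 1-1-3 → violates
(f) 3-1 → violates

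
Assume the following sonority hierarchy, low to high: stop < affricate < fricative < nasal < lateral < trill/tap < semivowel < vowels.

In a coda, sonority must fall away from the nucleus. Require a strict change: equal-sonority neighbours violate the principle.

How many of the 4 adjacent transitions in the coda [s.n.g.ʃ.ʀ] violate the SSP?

/s/ — fricative, sonority 3.
/n/ — nasal, sonority 4.
/g/ — stop, sonority 1.
/ʃ/ — fricative, sonority 3.
/ʀ/ — trill/tap, sonority 6.
/s/→/n/: 3→4 (does not fall) — violation.
/n/→/g/: 4→1 (falls) — ok.
/g/→/ʃ/: 1→3 (does not fall) — violation.
/ʃ/→/ʀ/: 3→6 (does not fall) — violation.

3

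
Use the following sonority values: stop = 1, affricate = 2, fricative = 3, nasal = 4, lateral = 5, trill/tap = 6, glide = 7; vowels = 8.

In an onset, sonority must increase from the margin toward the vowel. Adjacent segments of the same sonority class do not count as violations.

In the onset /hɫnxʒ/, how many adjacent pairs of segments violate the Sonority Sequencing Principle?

2

/h/: fricative = 3.
/ɫ/: lateral = 5.
/n/: nasal = 4.
/x/: fricative = 3.
/ʒ/: fricative = 3.
/h/→/ɫ/: 3→5 (rises) — ok.
/ɫ/→/n/: 5→4 (does not rise) — violation.
/n/→/x/: 4→3 (does not rise) — violation.
/x/→/ʒ/: 3→3 (plateau, allowed) — ok.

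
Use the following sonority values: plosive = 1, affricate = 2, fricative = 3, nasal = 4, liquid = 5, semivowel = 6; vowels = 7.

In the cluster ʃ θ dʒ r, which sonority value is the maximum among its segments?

/ʃ/: fricative = 3.
/θ/: fricative = 3.
/dʒ/: affricate = 2.
/r/: liquid = 5.
The maximum is 5.

5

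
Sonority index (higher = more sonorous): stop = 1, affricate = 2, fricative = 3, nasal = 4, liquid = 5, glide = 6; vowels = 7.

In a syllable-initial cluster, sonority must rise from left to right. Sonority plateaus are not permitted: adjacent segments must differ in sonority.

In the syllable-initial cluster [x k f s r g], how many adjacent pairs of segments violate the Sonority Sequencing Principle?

/x/ is a fricative (sonority 3).
/k/ is a stop (sonority 1).
/f/ is a fricative (sonority 3).
/s/ is a fricative (sonority 3).
/r/ is a liquid (sonority 5).
/g/ is a stop (sonority 1).
/x/→/k/: 3→1 (does not rise) — violation.
/k/→/f/: 1→3 (rises) — ok.
/f/→/s/: 3→3 (plateau) — violation.
/s/→/r/: 3→5 (rises) — ok.
/r/→/g/: 5→1 (does not rise) — violation.

3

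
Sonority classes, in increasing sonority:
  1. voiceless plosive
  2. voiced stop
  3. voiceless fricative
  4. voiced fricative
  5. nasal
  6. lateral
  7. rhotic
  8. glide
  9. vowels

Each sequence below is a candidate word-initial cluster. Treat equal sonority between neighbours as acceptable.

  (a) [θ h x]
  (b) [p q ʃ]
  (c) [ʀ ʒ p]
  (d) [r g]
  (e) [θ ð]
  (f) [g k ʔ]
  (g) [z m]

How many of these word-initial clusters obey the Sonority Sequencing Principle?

(a) [θ h x]: profile 3-3-3 — obeys.
(b) [p q ʃ]: profile 1-1-3 — obeys.
(c) [ʀ ʒ p]: profile 7-4-1 — violates.
(d) [r g]: profile 7-2 — violates.
(e) [θ ð]: profile 3-4 — obeys.
(f) [g k ʔ]: profile 2-1-1 — violates.
(g) [z m]: profile 4-5 — obeys.

4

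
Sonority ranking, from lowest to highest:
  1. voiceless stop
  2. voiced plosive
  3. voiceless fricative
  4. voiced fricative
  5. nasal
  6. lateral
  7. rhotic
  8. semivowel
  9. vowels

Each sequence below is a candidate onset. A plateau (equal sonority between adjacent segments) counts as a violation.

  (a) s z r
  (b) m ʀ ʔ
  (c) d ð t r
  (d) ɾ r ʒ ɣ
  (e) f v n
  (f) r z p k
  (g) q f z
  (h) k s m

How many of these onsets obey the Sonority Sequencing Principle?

(a) s z r: profile 3-4-7 — obeys.
(b) m ʀ ʔ: profile 5-7-1 — violates.
(c) d ð t r: profile 2-4-1-7 — violates.
(d) ɾ r ʒ ɣ: profile 7-7-4-4 — violates.
(e) f v n: profile 3-4-5 — obeys.
(f) r z p k: profile 7-4-1-1 — violates.
(g) q f z: profile 1-3-4 — obeys.
(h) k s m: profile 1-3-5 — obeys.

4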